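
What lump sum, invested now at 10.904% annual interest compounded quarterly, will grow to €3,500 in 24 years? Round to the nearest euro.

€265

Periodic rate = 10.904%/4 = 0.02726; 96 periods.
P = 3,500/(1 + 0.02726)^96 ≈ 3,500/13.22258156 ≈ 264.6987.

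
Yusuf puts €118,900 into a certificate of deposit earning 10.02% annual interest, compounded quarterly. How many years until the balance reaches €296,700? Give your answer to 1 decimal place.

9.2 years

(1 + 0.02505)^(4t) = 296,700/118,900 = 2.4954.
4t·ln(1 + 0.02505) = ln(2.4954); 4t = 0.91444/0.0247414 ≈ 36.9599.
t ≈ 9.2400 years.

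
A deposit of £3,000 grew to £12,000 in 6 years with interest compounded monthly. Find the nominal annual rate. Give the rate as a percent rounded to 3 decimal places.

The 72-period growth factor is 12,000/3,000 = 4.
r/12 = 4^(1/72) − 1 ≈ 0.0194406, so r ≈ 12·0.0194406 = 23.32877%.

23.329%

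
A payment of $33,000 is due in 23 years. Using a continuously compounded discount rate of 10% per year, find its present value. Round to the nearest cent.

P = A·e^(−rt) = 33,000·e^(−2.3).
e^(−2.3) ≈ 0.10025884372, so P ≈ 3,308.5418.

$3,308.54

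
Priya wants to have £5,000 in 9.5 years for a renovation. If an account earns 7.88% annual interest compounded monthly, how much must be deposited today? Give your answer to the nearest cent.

Growth factor = (1 + 0.0788/12)^114 ≈ 2.10887115.
P = 5,000/2.10887115 ≈ 2,370.9367.

£2,370.94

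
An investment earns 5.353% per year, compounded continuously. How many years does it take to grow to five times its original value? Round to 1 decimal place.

30.1 years

e^(0.05353t) = 5, so 0.05353t = ln 5 ≈ 1.6094.
t ≈ 1.6094/0.05353 ≈ 30.0661.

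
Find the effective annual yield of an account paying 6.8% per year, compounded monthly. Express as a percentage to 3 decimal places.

EAR = (1 + 6.8%/12)^12 − 1 = (1 + 0.00566667)^12 − 1.
(1 + 0.00566667)^12 ≈ 1.07016, so EAR ≈ 7.01599%.

7.016%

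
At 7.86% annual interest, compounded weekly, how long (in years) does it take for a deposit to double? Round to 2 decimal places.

8.83 years

(1 + 0.00151154)^(52t) = 2.
52t = ln 2 / ln(1 + 0.00151154) ≈ 0.69315/0.0015104 ≈ 458.9171.
t ≈ 8.8253.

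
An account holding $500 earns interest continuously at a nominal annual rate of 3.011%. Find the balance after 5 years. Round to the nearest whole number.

$581

A = P·e^(rt) = 500·e^(0.03011·5) = 500·e^0.15055.
e^0.15055 ≈ 1.16247343, so A ≈ 581.2367.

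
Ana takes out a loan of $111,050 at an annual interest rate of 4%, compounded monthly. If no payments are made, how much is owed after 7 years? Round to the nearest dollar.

$146,865

Growth factor = (1 + 0.04/12)^84 ≈ 1.32251386389.
A ≈ 111,050 × 1.32251386389 ≈ 146,865.1646.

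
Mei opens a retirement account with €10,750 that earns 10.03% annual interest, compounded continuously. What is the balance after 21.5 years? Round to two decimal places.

€92,884.40

A = P·e^(rt) = 10,750·e^(0.1003·21.5) = 10,750·e^2.15645.
e^2.15645 ≈ 8.6404096942, so A ≈ 92,884.4042.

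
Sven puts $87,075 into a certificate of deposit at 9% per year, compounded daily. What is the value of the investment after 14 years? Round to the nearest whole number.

$306,928

Periodic rate = 9%/365 = 0.000246575; periods = 365·14 = 5110.
A = 87,075·(1 + 0.09/365)^5110 ≈ 87,075·3.52487397223 ≈ 306,928.4011.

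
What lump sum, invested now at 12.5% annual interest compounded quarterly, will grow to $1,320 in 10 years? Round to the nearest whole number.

$385

Periodic rate = 12.5%/4 = 0.03125; 40 periods.
P = 1,320/(1 + 0.03125)^40 ≈ 1,320/3.424194791 ≈ 385.4921.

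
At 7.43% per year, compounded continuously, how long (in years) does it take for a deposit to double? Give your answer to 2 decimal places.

9.33 years

e^(0.0743t) = 2, so 0.0743t = ln 2 ≈ 0.69315.
t ≈ 0.69315/0.0743 ≈ 9.3290.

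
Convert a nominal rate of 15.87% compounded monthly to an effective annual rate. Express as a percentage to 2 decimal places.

17.08%

One year is 12 periods at 0.013225 each: (1 + 0.013225)^12 ≈ 1.170768.
EAR = 1.170768 − 1 ≈ 17.07678%.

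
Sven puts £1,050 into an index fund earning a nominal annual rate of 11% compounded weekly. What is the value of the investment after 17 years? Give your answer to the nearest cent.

Growth factor = (1 + 0.11/52)^884 ≈ 6.475494014.
A ≈ 1,050 × 6.475494014 ≈ 6,799.2687.

£6,799.27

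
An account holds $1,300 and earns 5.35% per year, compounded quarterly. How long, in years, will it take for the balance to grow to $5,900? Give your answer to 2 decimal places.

(1 + 0.013375)^(4t) = 5,900/1,300 = 4.5385.
4t·ln(1 + 0.013375) = ln(4.5385); 4t = 1.5126/0.0132863 ≈ 113.8453.
t ≈ 28.4613 years.

28.46 years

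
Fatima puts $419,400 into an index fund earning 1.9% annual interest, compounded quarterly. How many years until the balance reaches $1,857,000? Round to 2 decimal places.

78.50 years

(1 + 0.00475)^(4t) = 1,857,000/419,400 = 4.4278.
4t·ln(1 + 0.00475) = ln(4.4278); 4t = 1.4879/0.00473875 ≈ 313.9839.
t ≈ 78.4960 years.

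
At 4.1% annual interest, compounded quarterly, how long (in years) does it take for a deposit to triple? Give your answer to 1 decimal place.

(1 + 0.01025)^(4t) = 3.
4t = ln 3 / ln(1 + 0.01025) ≈ 1.0986/0.0101978 ≈ 107.7301.
t ≈ 26.9325.

26.9 years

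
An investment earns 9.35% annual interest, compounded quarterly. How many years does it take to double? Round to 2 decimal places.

(1 + 0.023375)^(4t) = 2.
4t = ln 2 / ln(1 + 0.023375) ≈ 0.69315/0.023106 ≈ 29.9986.
t ≈ 7.4996.

7.50 years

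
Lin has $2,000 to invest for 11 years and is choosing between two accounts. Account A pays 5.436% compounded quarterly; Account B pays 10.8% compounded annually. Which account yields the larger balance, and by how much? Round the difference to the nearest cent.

A: (1 + 0.01359)^44 ≈ 1.811098021, so 2,000 × 1.811098021 ≈ 3,622.1960.
B: (1 + 0.108)^11 ≈ 3.08984977, so 2,000 × 3.08984977 ≈ 6,179.6995.
Difference ≈ 2,557.5035 in favor of B.

Account B, by $2,557.50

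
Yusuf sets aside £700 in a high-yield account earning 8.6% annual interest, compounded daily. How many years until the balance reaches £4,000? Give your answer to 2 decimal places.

20.27 years

We need (1 + 0.000235616)^(365t) = 5.7143, so 365t = ln 5.7143 / ln 1.000236 ≈ 7398.3575.
t ≈ 7398.3575/365 = 20.2695 years.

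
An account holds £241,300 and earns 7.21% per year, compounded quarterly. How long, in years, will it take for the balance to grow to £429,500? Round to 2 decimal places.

8.07 years

We need (1 + 0.018025)^(4t) = 1.7799, so 4t = ln 1.7799 / ln 1.018025 ≈ 32.2753.
t ≈ 32.2753/4 = 8.0688 years.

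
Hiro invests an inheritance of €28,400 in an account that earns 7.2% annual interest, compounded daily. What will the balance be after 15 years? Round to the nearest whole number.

€83,620

Growth factor = (1 + 0.072/365)^5475 ≈ 2.9443659401.
A ≈ 28,400 × 2.9443659401 ≈ 83,619.9927.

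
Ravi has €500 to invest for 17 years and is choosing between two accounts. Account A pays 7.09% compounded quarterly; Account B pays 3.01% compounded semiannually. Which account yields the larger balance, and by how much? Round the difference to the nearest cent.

Account A, by €820.47

Account A growth factor: (1 + 0.017725)^68 ≈ 3.302707542; balance ≈ 1,651.3538.
Account B growth factor: (1 + 0.01505)^34 ≈ 1.66177725; balance ≈ 830.8886.
Account A is larger by 820.4651.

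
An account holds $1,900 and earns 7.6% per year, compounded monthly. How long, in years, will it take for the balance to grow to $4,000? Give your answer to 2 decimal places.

9.83 years

We need (1 + 0.00633333)^(12t) = 2.1053, so 12t = ln 2.1053 / ln 1.006333 ≈ 117.9151.
t ≈ 117.9151/12 = 9.8263 years.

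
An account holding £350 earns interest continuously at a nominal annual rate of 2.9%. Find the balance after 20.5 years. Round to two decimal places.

A = P·e^(rt) = 350·e^(0.029·20.5) = 350·e^0.5945.
e^0.5945 ≈ 1.81212466, so A ≈ 634.2436.

£634.24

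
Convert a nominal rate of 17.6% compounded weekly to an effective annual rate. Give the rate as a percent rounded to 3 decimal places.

19.208%

EAR = (1 + 17.6%/52)^52 − 1 = (1 + 0.00338462)^52 − 1.
(1 + 0.00338462)^52 ≈ 1.192084, so EAR ≈ 19.20837%.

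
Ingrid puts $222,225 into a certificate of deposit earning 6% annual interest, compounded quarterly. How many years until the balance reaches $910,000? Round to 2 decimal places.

(1 + 0.015)^(4t) = 910,000/222,225 = 4.0949.
4t·ln(1 + 0.015) = ln(4.0949); 4t = 1.4098/0.0148886 ≈ 94.6867.
t ≈ 23.6717 years.

23.67 years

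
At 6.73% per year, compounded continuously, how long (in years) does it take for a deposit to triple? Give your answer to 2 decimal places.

e^(0.0673t) = 3, so 0.0673t = ln 3 ≈ 1.0986.
t ≈ 1.0986/0.0673 ≈ 16.3241.

16.32 years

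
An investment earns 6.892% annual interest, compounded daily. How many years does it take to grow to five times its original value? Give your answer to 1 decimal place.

23.4 years

(1 + 0.000188822)^(365t) = 5.
365t = ln 5 / ln(1 + 0.000188822) ≈ 1.6094/0.000188804 ≈ 8524.3804.
t ≈ 23.3545.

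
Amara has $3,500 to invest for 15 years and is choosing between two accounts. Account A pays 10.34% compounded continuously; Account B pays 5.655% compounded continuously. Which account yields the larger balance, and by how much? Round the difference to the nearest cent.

Account A, by $8,332.20

Account A growth factor: e^(0.1034·15) = e^1.551 ≈ 4.7161840093; balance ≈ 16,506.6440.
Account B growth factor: e^(0.05655·15) = e^0.84825 ≈ 2.33555605; balance ≈ 8,174.4462.
Account A is larger by 8,332.1979.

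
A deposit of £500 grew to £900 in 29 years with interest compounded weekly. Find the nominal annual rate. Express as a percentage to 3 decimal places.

2.027%

(1 + r/52)^1508 = 900/500 = 1.8.
1 + r/52 = 1.8^(1/1508) ≈ 1.00039, so r/52 ≈ 0.000389855.
r ≈ 52·0.000389855 = 2.02725%.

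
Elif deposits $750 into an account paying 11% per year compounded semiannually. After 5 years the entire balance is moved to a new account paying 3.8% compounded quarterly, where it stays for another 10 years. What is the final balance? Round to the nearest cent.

$1,869.99

Phase 1: 750·(1 + 0.055)^10 ≈ 1,281.1083.
Phase 2: 1,281.1083·(1 + 0.0095)^40 ≈ 1,869.9879.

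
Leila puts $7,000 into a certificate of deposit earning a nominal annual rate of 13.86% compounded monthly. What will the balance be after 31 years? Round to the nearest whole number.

$501,642

Periodic rate = 13.86%/12 = 0.01155; periods = 12·31 = 372.
A = 7,000·(1 + 0.01155)^372 ≈ 7,000·71.6631418068 ≈ 501,641.9926.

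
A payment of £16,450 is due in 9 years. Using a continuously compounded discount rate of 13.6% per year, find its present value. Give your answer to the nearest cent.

P = A·e^(−rt) = 16,450·e^(−1.224).
e^(−1.224) ≈ 0.29405160495, so P ≈ 4,837.1489.

£4,837.15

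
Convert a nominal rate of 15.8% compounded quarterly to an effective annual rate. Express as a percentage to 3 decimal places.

EAR = (1 + 15.8%/4)^4 − 1 = (1 + 0.0395)^4 − 1.
(1 + 0.0395)^4 ≈ 1.16761, so EAR ≈ 16.76105%.

16.761%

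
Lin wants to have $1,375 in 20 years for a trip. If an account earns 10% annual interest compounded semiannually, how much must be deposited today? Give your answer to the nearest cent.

$195.31

Growth factor = (1 + 0.05)^40 ≈ 7.039988712.
P = 1,375/7.039988712 ≈ 195.3128.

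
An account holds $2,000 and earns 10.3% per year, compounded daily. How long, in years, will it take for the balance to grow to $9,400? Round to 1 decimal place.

We need (1 + 0.000282192)^(365t) = 4.7, so 365t = ln 4.7 / ln 1.000282 ≈ 5484.8545.
t ≈ 5484.8545/365 = 15.0270 years.

15.0 years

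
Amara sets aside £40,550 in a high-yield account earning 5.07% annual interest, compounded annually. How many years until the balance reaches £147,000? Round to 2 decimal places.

26.04 years

(1 + 0.0507)^t = 147,000/40,550 = 3.6252.
t·ln(1 + 0.0507) = ln(3.6252); t = 1.2879/0.0494566 ≈ 26.0409.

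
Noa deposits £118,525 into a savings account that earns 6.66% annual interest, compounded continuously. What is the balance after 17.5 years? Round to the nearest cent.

£380,172.05

A = P·e^(rt) = 118,525·e^(0.0666·17.5) = 118,525·e^1.1655.
e^1.1655 ≈ 3.20752624545, so A ≈ 380,172.0482.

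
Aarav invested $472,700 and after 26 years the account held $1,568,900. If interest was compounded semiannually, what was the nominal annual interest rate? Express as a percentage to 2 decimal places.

The 52-period growth factor is 1,568,900/472,700 = 3.31902.
r/2 = 3.31902^(1/52) − 1 ≈ 0.0233387, so r ≈ 2·0.0233387 = 4.66775%.

4.67%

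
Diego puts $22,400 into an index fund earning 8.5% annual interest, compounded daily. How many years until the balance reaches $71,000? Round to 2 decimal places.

13.57 years

(1 + 0.000232877)^(365t) = 71,000/22,400 = 3.1696.
365t·ln(1 + 0.000232877) = ln(3.1696); 365t = 1.1536/0.00023285 ≈ 4954.3521.
t ≈ 13.5736 years.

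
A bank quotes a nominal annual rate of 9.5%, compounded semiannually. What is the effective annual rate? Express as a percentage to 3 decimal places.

One year is 2 periods at 0.0475 each: (1 + 0.0475)^2 ≈ 1.097256.
EAR = 1.097256 − 1 ≈ 9.72563%.

9.726%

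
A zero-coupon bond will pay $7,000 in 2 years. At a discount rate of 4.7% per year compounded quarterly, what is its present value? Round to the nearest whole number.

$6,375

Periodic rate = 4.7%/4 = 0.01175; 8 periods.
P = 7,000/(1 + 0.01175)^8 ≈ 7,000/1.097957942 ≈ 6,375.4719.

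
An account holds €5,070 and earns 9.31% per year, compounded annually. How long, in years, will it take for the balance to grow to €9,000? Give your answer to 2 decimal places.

We need (1 + 0.0931)^t = 1.7751, so t = ln 1.7751 / ln 1.0931 ≈ 6.4469.

6.45 years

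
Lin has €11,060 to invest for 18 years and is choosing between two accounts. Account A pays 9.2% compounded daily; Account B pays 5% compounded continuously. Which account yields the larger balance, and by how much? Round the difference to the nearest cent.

Account A growth factor: (1 + 0.092/365)^6570 ≈ 5.2372226736; balance ≈ 57,923.6828.
Account B growth factor: e^(0.05·18) = e^0.9 ≈ 2.4596031112; balance ≈ 27,203.2104.
Account A is larger by 30,720.4724.

Account A, by €30,720.47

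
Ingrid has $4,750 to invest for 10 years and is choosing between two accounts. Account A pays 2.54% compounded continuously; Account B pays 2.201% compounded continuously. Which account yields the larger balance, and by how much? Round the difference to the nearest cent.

Account A growth factor: e^(0.0254·10) = e^0.254 ≈ 1.289171804; balance ≈ 6,123.5661.
Account B growth factor: e^(0.02201·10) = e^0.2201 ≈ 1.246201344; balance ≈ 5,919.4564.
Account A is larger by 204.1097.

Account A, by $204.11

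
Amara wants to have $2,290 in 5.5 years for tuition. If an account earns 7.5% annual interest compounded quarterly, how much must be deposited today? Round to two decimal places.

Periodic rate = 7.5%/4 = 0.01875; 22 periods.
P = 2,290/(1 + 0.01875)^22 ≈ 2,290/1.504830824 ≈ 1,521.7657.

$1,521.77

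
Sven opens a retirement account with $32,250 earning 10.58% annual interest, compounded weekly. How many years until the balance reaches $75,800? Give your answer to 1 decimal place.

8.1 years

We need (1 + 0.00203462)^(52t) = 2.3504, so 52t = ln 2.3504 / ln 1.002035 ≈ 420.4477.
t ≈ 420.4477/52 = 8.0855 years.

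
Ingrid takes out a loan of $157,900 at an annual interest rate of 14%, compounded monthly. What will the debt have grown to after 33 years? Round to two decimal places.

Periodic rate = 14%/12 = 0.0116667; periods = 12·33 = 396.
A = 157,900·(1 + 0.14/12)^396 ≈ 157,900·98.815827961999 ≈ 15,603,019.2352.

$15,603,019.24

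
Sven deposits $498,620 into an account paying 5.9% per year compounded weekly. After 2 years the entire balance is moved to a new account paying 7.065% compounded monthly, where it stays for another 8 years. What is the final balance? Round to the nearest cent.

Phase 1: 498,620·(1 + 0.059/52)^104 ≈ 561,031.6892.
Phase 2: 561,031.6892·(1 + 0.0058875)^96 ≈ 985,668.4940.

$985,668.49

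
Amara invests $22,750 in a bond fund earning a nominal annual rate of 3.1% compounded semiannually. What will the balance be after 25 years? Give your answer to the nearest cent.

Growth factor = (1 + 0.0155)^50 ≈ 2.1577264586.
A ≈ 22,750 × 2.1577264586 ≈ 49,088.2769.

$49,088.28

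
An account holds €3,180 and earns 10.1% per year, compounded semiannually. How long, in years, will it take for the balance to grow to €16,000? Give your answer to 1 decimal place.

We need (1 + 0.0505)^(2t) = 5.0314, so 2t = ln 5.0314 / ln 1.0505 ≈ 32.7954.
t ≈ 32.7954/2 = 16.3977 years.

16.4 years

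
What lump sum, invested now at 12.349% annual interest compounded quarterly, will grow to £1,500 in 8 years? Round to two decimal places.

£566.93

Periodic rate = 12.349%/4 = 0.0308725; 32 periods.
P = 1,500/(1 + 0.0308725)^32 ≈ 1,500/2.645809304 ≈ 566.9343.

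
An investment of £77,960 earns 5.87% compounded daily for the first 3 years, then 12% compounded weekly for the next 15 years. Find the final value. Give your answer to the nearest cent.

£561,273.32

After 3 years at 5.87%: 77,960 × 1.1925404233 ≈ 92,970.4514.
Then 15 years at 12%: 92,970.4514 × 6.0371151077 ≈ 561,273.3167.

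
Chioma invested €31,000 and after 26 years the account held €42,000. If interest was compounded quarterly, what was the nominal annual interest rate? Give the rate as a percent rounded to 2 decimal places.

The 104-period growth factor is 42,000/31,000 = 1.35484.
r/4 = 1.35484^(1/104) − 1 ≈ 0.00292429, so r ≈ 4·0.00292429 = 1.16972%.

1.17%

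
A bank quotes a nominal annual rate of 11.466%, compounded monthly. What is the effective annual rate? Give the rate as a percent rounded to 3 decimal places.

12.088%

One year is 12 periods at 0.009555 each: (1 + 0.009555)^12 ≈ 1.120882.
EAR = 1.120882 − 1 ≈ 12.08818%.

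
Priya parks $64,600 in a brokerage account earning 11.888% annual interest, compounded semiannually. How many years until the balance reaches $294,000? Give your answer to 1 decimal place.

13.1 years

We need (1 + 0.05944)^(2t) = 4.5511, so 2t = ln 4.5511 / ln 1.05944 ≈ 26.2444.
t ≈ 26.2444/2 = 13.1222 years.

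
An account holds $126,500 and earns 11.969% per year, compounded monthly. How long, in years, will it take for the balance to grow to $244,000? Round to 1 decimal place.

We need (1 + 0.00997417)^(12t) = 1.9289, so 12t = ln 1.9289 / ln 1.009974 ≈ 66.1907.
t ≈ 66.1907/12 = 5.5159 years.

5.5 years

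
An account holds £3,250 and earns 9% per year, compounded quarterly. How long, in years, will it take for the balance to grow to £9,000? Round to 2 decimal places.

11.44 years

(1 + 0.0225)^(4t) = 9,000/3,250 = 2.7692.
4t·ln(1 + 0.0225) = ln(2.7692); 4t = 1.0186/0.0222506 ≈ 45.7772.
t ≈ 11.4443 years.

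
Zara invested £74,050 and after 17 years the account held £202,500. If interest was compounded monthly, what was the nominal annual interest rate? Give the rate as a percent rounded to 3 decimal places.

The 204-period growth factor is 202,500/74,050 = 2.73464.
r/12 = 2.73464^(1/204) − 1 ≈ 0.00494355, so r ≈ 12·0.00494355 = 5.93226%.

5.932%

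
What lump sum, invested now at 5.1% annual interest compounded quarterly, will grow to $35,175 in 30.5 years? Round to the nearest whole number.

Growth factor = (1 + 0.01275)^122 ≈ 4.6911003835.
P = 35,175/4.6911003835 ≈ 7,498.2407.

$7,498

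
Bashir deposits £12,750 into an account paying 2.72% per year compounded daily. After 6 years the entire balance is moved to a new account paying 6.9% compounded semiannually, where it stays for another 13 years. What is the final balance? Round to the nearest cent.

After 6 years at 2.72%: 12,750 × 1.1772649621 ≈ 15,010.1283.
Then 13 years at 6.9%: 15,010.1283 × 2.4154211794 ≈ 36,255.7817.

£36,255.78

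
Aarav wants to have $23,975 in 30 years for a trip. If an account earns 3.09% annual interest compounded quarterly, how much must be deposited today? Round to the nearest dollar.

Growth factor = (1 + 0.007725)^120 ≈ 2.5179316636.
P = 23,975/2.5179316636 ≈ 9,521.7040.

$9,522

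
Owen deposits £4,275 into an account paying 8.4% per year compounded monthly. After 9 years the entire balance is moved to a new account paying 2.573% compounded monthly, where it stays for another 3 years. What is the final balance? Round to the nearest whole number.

Phase 1: 4,275·(1 + 0.007)^108 ≈ 9,080.6919.
Phase 2: 9,080.6919·(1 + 0.02573/12)^36 ≈ 9,808.5823.

£9,809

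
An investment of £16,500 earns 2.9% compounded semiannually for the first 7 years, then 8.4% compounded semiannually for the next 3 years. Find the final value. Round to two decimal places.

After 7 years at 2.9%: 16,500 × 1.2232880104 ≈ 20,184.2522.
Then 3 years at 8.4%: 20,184.2522 × 1.2799892251 ≈ 25,835.6253.

£25,835.63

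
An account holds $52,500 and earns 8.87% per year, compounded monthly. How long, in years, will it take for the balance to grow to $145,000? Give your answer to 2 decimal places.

(1 + 0.00739167)^(12t) = 145,000/52,500 = 2.7619.
12t·ln(1 + 0.00739167) = ln(2.7619); 12t = 1.0159/0.00736448 ≈ 137.9487.
t ≈ 11.4957 years.

11.50 years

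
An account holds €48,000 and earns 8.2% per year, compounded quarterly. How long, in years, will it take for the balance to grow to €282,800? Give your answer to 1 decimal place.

21.8 years

We need (1 + 0.0205)^(4t) = 5.8917, so 4t = ln 5.8917 / ln 1.0205 ≈ 87.3979.
t ≈ 87.3979/4 = 21.8495 years.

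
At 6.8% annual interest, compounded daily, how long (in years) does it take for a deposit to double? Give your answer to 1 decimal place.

10.2 years

(1 + 0.000186301)^(365t) = 2.
365t = ln 2 / ln(1 + 0.000186301) ≈ 0.69315/0.000186284 ≈ 3720.9160.
t ≈ 10.1943.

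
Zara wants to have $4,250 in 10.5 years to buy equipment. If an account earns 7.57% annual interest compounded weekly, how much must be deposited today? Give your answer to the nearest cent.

$1,920.62

Periodic rate = 7.57%/52 = 0.00145577; 546 periods.
P = 4,250/(1 + 0.0757/52)^546 ≈ 4,250/2.212829474 ≈ 1,920.6179.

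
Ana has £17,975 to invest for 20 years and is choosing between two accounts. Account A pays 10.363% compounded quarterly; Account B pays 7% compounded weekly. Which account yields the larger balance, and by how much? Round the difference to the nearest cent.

Account A, by £66,275.78

A: (1 + 0.0259075)^80 ≈ 7.73849279344, so 17,975 × 7.73849279344 ≈ 139,099.4080.
B: (1 + 0.07/52)^1040 ≈ 4.0513839432, so 17,975 × 4.0513839432 ≈ 72,823.6264.
Difference ≈ 66,275.7816 in favor of A.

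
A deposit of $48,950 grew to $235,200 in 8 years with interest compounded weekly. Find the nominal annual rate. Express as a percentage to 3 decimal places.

19.658%

(1 + r/52)^416 = 235,200/48,950 = 4.8049.
1 + r/52 = 4.8049^(1/416) ≈ 1.00378, so r/52 ≈ 0.00378029.
r ≈ 52·0.00378029 = 19.65752%.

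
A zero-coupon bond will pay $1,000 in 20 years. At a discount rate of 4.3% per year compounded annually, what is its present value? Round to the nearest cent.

Growth factor = (1 + 0.043)^20 ≈ 2.32105894.
P = 1,000/2.32105894 ≈ 430.8378.

$430.84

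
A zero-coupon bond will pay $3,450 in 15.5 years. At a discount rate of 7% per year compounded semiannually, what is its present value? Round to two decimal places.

Periodic rate = 7%/2 = 0.035; 31 periods.
P = 3,450/(1 + 0.035)^31 ≈ 3,450/2.905031484 ≈ 1,187.5947.

$1,187.59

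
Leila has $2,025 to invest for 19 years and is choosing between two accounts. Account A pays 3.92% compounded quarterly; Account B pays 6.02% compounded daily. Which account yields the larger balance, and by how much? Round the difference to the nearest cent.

A: (1 + 0.0098)^76 ≈ 2.098397902, so 2,025 × 2.098397902 ≈ 4,249.2558.
B: (1 + 0.0602/365)^6935 ≈ 3.138376682, so 2,025 × 3.138376682 ≈ 6,355.2128.
Difference ≈ 2,105.9570 in favor of B.

Account B, by $2,105.96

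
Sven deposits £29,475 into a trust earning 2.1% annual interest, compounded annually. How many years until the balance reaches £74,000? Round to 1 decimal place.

(1 + 0.021)^t = 74,000/29,475 = 2.5106.
t·ln(1 + 0.021) = ln(2.5106); t = 0.92052/0.0207825 ≈ 44.2931.

44.3 years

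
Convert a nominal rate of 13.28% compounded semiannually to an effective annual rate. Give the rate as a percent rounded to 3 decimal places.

EAR = (1 + 13.28%/2)^2 − 1 = (1 + 0.0664)^2 − 1.
(1 + 0.0664)^2 ≈ 1.137209, so EAR ≈ 13.72090%.

13.721%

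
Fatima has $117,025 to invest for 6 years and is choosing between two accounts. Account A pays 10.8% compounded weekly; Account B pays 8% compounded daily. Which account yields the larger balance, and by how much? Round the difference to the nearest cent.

A: (1 + 0.108/52)^312 ≈ 1.9104293497, so 117,025 × 1.9104293497 ≈ 223,567.9946.
B: (1 + 0.08/365)^2190 ≈ 1.61598940691, so 117,025 × 1.61598940691 ≈ 189,111.1603.
Difference ≈ 34,456.8343 in favor of A.

Account A, by $34,456.83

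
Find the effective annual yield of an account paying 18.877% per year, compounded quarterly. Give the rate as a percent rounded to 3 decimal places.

20.256%

EAR = (1 + 18.877%/4)^4 − 1 = (1 + 0.0471925)^4 − 1.
(1 + 0.0471925)^4 ≈ 1.202558, so EAR ≈ 20.25582%.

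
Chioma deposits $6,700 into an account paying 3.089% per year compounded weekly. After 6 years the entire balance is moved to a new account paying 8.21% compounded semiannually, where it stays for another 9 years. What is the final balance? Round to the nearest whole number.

Phase 1: 6,700·(1 + 0.03089/52)^312 ≈ 8,063.8612.
Phase 2: 8,063.8612·(1 + 0.04105)^18 ≈ 16,635.3383.

$16,635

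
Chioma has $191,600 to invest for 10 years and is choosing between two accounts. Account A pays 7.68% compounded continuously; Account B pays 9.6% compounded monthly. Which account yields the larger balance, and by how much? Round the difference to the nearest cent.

A: e^(0.0768·10) = e^0.768 ≈ 2.15545103793, so 191,600 × 2.15545103793 ≈ 412,984.4189.
B: (1 + 0.008)^120 ≈ 2.60173975528, so 191,600 × 2.60173975528 ≈ 498,493.3371.
Difference ≈ 85,508.9182 in favor of B.

Account B, by $85,508.92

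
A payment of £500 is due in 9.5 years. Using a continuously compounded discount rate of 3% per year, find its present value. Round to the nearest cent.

£376.01

P = A·e^(−rt) = 500·e^(−0.285).
e^(−0.285) ≈ 0.752014254, so P ≈ 376.0071.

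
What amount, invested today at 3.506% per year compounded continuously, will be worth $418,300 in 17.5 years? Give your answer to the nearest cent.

$226,478.24

P = A·e^(−rt) = 418,300·e^(−0.61355).
e^(−0.61355) ≈ 0.541425393231, so P ≈ 226,478.2420.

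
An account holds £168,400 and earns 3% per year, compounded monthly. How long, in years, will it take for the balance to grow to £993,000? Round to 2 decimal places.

(1 + 0.0025)^(12t) = 993,000/168,400 = 5.8967.
12t·ln(1 + 0.0025) = ln(5.8967); 12t = 1.7744/0.00249688 ≈ 710.6422.
t ≈ 59.2202 years.

59.22 years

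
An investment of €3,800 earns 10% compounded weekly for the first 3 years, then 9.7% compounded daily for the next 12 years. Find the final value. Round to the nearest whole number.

After 3 years at 10%: 3,800 × 1.3494699797 ≈ 5,127.9859.
Then 12 years at 9.7%: 5,127.9859 × 3.2022233291 ≈ 16,420.9562.

€16,421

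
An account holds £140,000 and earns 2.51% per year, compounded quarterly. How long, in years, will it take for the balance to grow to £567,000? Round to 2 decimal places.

(1 + 0.006275)^(4t) = 567,000/140,000 = 4.05.
4t·ln(1 + 0.006275) = ln(4.05); 4t = 1.3987/0.00625539 ≈ 223.6017.
t ≈ 55.9004 years.

55.90 years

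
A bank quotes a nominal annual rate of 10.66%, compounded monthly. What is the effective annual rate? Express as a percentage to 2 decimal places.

One year is 12 periods at 0.00888333 each: (1 + 0.00888333)^12 ≈ 1.111966.
EAR = 1.111966 − 1 ≈ 11.19656%.

11.20%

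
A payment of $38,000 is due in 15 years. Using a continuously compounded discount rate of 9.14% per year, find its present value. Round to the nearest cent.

P = A·e^(−rt) = 38,000·e^(−1.371).
e^(−1.371) ≈ 0.2538529796, so P ≈ 9,646.4132.

$9,646.41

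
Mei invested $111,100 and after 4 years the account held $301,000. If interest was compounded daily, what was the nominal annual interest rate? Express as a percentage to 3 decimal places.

24.925%

(1 + r/365)^1460 = 301,000/111,100 = 2.70927.
1 + r/365 = 2.70927^(1/1460) ≈ 1.000683, so r/365 ≈ 0.00068289.
r ≈ 365·0.00068289 = 24.92550%.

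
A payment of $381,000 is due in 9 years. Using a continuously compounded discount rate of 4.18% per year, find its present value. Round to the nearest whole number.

P = A·e^(−rt) = 381,000·e^(−0.3762).
e^(−0.3762) ≈ 0.686465026307, so P ≈ 261,543.1750.

$261,543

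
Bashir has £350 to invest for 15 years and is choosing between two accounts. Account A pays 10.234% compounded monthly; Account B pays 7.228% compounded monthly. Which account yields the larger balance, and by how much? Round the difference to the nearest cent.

Account A growth factor: (1 + 0.10234/12)^180 ≈ 4.611674663; balance ≈ 1,614.0861.
Account B growth factor: (1 + 0.07228/12)^180 ≈ 2.947471853; balance ≈ 1,031.6151.
Account A is larger by 582.4710.

Account A, by £582.47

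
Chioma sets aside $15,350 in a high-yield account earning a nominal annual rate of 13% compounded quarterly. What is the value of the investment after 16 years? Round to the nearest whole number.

Periodic rate = 13%/4 = 0.0325; periods = 4·16 = 64.
A = 15,350·(1 + 0.0325)^64 ≈ 15,350·7.74397355135 ≈ 118,869.9940.

$118,870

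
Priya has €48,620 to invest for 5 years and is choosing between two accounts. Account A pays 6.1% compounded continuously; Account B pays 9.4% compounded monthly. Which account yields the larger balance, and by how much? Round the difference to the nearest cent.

Account B, by €11,690.28

A: e^(0.061·5) = e^0.305 ≈ 1.356625003, so 48,620 × 1.356625003 ≈ 65,959.1076.
B: (1 + 0.094/12)^60 ≈ 1.5970668431, so 48,620 × 1.5970668431 ≈ 77,649.3899.
Difference ≈ 11,690.2823 in favor of B.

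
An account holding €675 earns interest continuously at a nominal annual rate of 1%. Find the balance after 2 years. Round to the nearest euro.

€689

A = P·e^(rt) = 675·e^(0.01·2) = 675·e^0.02.
e^0.02 ≈ 1.02020134, so A ≈ 688.6359.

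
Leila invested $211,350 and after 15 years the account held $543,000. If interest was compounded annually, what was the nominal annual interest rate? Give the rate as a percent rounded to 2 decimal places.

The 15-period growth factor is 543,000/211,350 = 2.5692.
r = 2.5692^(1/15) − 1 ≈ 0.064927, i.e. 6.49270%.

6.49%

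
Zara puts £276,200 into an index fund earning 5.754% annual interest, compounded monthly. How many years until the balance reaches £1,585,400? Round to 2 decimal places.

30.44 years

We need (1 + 0.004795)^(12t) = 5.74, so 12t = ln 5.74 / ln 1.004795 ≈ 365.3082.
t ≈ 365.3082/12 = 30.4424 years.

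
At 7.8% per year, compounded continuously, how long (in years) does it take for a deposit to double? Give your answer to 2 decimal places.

e^(0.078t) = 2, so 0.078t = ln 2 ≈ 0.69315.
t ≈ 0.69315/0.078 ≈ 8.8865.

8.89 years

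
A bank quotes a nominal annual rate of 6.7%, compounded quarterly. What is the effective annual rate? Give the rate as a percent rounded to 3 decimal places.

EAR = (1 + 6.7%/4)^4 − 1 = (1 + 0.01675)^4 − 1.
(1 + 0.01675)^4 ≈ 1.068702, so EAR ≈ 6.87023%.

6.870%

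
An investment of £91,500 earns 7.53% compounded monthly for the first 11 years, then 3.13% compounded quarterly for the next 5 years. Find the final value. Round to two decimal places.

£244,188.84

Phase 1: 91,500·(1 + 0.006275)^132 ≈ 208,940.8091.
Phase 2: 208,940.8091·(1 + 0.007825)^20 ≈ 244,188.8426.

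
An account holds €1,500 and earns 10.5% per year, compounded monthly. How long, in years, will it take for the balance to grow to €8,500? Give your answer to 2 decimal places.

16.59 years

We need (1 + 0.00875)^(12t) = 5.6667, so 12t = ln 5.6667 / ln 1.00875 ≈ 199.1062.
t ≈ 199.1062/12 = 16.5922 years.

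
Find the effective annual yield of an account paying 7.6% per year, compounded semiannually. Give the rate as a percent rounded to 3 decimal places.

7.744%

One year is 2 periods at 0.038 each: (1 + 0.038)^2 ≈ 1.077444.
EAR = 1.077444 − 1 ≈ 7.74440%.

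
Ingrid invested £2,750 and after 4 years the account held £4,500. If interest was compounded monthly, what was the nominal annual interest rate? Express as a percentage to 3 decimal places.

12.375%

(1 + r/12)^48 = 4,500/2,750 = 1.63636.
1 + r/12 = 1.63636^(1/48) ≈ 1.010313, so r/12 ≈ 0.0103127.
r ≈ 12·0.0103127 = 12.37529%.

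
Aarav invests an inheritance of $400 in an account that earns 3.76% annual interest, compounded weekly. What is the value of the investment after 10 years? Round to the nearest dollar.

Periodic rate = 3.76%/52 = 0.000723077; periods = 52·10 = 520.
A = 400·(1 + 0.0376/52)^520 ≈ 400·1.45624926 ≈ 582.4997.

$582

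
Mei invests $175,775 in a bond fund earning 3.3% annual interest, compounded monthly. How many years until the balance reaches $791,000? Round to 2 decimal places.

(1 + 0.00275)^(12t) = 791,000/175,775 = 4.5001.
12t·ln(1 + 0.00275) = ln(4.5001); 12t = 1.5041/0.00274623 ≈ 547.6947.
t ≈ 45.6412 years.

45.64 years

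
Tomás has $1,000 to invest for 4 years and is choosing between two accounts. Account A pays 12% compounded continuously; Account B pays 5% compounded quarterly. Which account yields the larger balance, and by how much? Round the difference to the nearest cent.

Account A, by $396.18

Account A growth factor: e^(0.12·4) = e^0.48 ≈ 1.616074402; balance ≈ 1,616.0744.
Account B growth factor: (1 + 0.0125)^16 ≈ 1.219889548; balance ≈ 1,219.8895.
Account A is larger by 396.1849.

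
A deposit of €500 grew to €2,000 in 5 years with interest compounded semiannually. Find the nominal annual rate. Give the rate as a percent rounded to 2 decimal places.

The 10-period growth factor is 2,000/500 = 4.
r/2 = 4^(1/10) − 1 ≈ 0.148698, so r ≈ 2·0.148698 = 29.73967%.

29.74%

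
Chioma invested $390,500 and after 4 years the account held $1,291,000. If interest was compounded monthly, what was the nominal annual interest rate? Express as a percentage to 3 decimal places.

30.269%

The 48-period growth factor is 1,291,000/390,500 = 3.30602.
r/12 = 3.30602^(1/48) − 1 ≈ 0.0252242, so r ≈ 12·0.0252242 = 30.26907%.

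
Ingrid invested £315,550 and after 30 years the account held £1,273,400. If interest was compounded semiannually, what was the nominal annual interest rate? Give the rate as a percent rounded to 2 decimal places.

4.70%

(1 + r/2)^60 = 1,273,400/315,550 = 4.03549.
1 + r/2 = 4.03549^(1/60) ≈ 1.023525, so r/2 ≈ 0.0235246.
r ≈ 2·0.0235246 = 4.70492%.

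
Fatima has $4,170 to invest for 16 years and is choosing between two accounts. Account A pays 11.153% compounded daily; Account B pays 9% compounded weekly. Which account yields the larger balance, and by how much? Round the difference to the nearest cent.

Account A, by $7,253.35

Account A growth factor: (1 + 0.11153/365)^5840 ≈ 5.9548583822; balance ≈ 24,831.7595.
Account B growth factor: (1 + 0.09/52)^832 ≈ 4.2154455099; balance ≈ 17,578.4078.
Account A is larger by 7,253.3517.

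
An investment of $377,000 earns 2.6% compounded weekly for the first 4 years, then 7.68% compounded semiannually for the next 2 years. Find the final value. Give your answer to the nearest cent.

$486,357.26

After 4 years at 2.6%: 377,000 × 1.10957161529 ≈ 418,308.4990.
Then 2 years at 7.68%: 418,308.4990 × 1.16267602674 ≈ 486,357.2635.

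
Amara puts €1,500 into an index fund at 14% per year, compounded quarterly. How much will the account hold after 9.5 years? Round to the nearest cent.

Growth factor = (1 + 0.035)^38 ≈ 3.696011315.
A ≈ 1,500 × 3.696011315 ≈ 5,544.0170.

€5,544.02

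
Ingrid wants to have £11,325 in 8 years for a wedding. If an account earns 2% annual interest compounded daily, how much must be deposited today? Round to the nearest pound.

£9,651

Periodic rate = 2%/365 = 0.0000547945; 2920 periods.
P = 11,325/(1 + 0.02/365)^2920 ≈ 11,325/1.173505727 ≈ 9,650.5707.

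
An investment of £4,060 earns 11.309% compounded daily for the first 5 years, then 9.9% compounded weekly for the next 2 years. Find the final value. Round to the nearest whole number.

After 5 years at 11.309%: 4,060 × 1.760085557 ≈ 7,145.9474.
Then 2 years at 9.9%: 7,145.9474 × 1.218732956 ≈ 8,709.0015.

£8,709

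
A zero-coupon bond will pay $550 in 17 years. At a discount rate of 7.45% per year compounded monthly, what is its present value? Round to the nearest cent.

$155.61

Periodic rate = 7.45%/12 = 0.00620833; 204 periods.
P = 550/(1 + 0.0745/12)^204 ≈ 550/3.53454568 ≈ 155.6070.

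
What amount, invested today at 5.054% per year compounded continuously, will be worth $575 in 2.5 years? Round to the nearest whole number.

$507

P = A·e^(−rt) = 575·e^(−0.12635).
e^(−0.12635) ≈ 0.881306336, so P ≈ 506.7511.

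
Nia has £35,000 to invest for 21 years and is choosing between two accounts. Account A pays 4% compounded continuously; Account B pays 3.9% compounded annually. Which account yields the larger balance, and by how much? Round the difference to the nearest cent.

A: e^(0.04·21) = e^0.84 ≈ 2.3163669768, so 35,000 × 2.3163669768 ≈ 81,072.8442.
B: (1 + 0.039)^21 ≈ 2.2331942384, so 35,000 × 2.2331942384 ≈ 78,161.7983.
Difference ≈ 2,911.0458 in favor of A.

Account A, by £2,911.05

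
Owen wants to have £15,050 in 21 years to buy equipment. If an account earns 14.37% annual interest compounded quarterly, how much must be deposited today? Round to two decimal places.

£776.17

Growth factor = (1 + 0.035925)^84 ≈ 19.390025437.
P = 15,050/19.390025437 ≈ 776.1723.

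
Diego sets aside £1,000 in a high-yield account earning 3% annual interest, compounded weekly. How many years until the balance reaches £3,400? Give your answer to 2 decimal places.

We need (1 + 0.000576923)^(52t) = 3.4, so 52t = ln 3.4 / ln 1.000577 ≈ 2121.8226.
t ≈ 2121.8226/52 = 40.8043 years.

40.80 years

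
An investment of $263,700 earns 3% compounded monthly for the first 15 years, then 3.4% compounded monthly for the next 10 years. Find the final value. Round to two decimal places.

$580,430.33

Phase 1: 263,700·(1 + 0.0025)^180 ≈ 413,331.7458.
Phase 2: 413,331.7458·(1 + 0.034/12)^120 ≈ 580,430.3263.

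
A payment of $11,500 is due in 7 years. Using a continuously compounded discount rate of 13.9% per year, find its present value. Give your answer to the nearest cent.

P = A·e^(−rt) = 11,500·e^(−0.973).
e^(−0.973) ≈ 0.37794749316, so P ≈ 4,346.3962.

$4,346.40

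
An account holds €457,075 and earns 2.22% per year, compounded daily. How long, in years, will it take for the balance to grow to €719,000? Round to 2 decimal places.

20.41 years

We need (1 + 0.0000608219)^(365t) = 1.573, so 365t = ln 1.573 / ln 1.000061 ≈ 7448.4275.
t ≈ 7448.4275/365 = 20.4067 years.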